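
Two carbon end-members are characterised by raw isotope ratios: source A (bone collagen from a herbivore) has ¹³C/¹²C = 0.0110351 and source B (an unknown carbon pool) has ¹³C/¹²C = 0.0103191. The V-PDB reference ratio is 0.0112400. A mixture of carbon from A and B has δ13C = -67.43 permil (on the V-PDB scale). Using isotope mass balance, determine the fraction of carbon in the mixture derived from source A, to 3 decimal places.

δ_A = (0.0110351/0.0112400 − 1)×1000 = (0.981770 − 1)×1000 = -18.230 permil
δ_B = (0.0103191/0.0112400 − 1)×1000 = (0.918069 − 1)×1000 = -81.931 permil
f_A = (δ_mix − δ_B)/(δ_A − δ_B) = (-67.43 − (-81.931))/(-18.230 − (-81.931))
f_A = 14.501 / 63.701 = 0.2276

0.228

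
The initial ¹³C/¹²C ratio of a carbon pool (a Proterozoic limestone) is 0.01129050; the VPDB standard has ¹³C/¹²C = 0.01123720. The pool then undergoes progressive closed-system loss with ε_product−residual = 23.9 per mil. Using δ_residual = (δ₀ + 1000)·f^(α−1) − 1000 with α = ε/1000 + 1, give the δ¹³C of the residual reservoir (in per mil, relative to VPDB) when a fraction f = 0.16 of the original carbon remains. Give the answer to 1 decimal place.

δ₀ = (0.01129050/0.01123720 − 1)×1000 = (1.004743 − 1)×1000 = 4.743 per mil
α − 1 = ε/1000 = 0.0239
f^(α−1) = 0.16^(0.0239) = 0.957147
δ_res = (4.743 + 1000) × 0.957147 − 1000 = 961.687 − 1000 = -38.31 per mil

-38.3 per mil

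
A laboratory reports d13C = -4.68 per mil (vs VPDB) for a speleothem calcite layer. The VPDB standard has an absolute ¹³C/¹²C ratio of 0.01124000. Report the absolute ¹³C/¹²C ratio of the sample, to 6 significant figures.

0.0111874

R_sample = R_standard × (d13C/1000 + 1)
R_sample = 0.01124000 × (-4.68/1000 + 1) = 0.01124000 × 0.995320
R_sample = 0.0111874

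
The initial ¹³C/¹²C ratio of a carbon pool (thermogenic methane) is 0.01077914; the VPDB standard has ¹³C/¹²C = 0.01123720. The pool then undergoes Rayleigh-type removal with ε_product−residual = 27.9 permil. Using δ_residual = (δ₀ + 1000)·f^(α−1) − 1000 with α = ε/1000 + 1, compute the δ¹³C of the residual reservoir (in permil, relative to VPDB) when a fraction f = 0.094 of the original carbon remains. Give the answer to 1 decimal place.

δ₀ = (0.01077914/0.01123720 − 1)×1000 = (0.959237 − 1)×1000 = -40.763 permil
α − 1 = ε/1000 = 0.0279
f^(α−1) = 0.094^(0.0279) = 0.936160
δ_res = (-40.763 + 1000) × 0.936160 − 1000 = 898.000 − 1000 = -102.00 permil

-102.0 permil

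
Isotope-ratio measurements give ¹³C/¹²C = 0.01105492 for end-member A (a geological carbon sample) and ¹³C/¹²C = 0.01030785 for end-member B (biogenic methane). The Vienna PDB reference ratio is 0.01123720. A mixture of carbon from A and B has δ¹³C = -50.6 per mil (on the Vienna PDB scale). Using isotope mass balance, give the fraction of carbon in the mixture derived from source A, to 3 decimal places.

0.483

δ_A = (0.01105492/0.01123720 − 1)×1000 = (0.983779 − 1)×1000 = -16.221 per mil
δ_B = (0.01030785/0.01123720 − 1)×1000 = (0.917297 − 1)×1000 = -82.703 per mil
f_A = (δ_mix − δ_B)/(δ_A − δ_B) = (-50.6 − (-82.703))/(-16.221 − (-82.703))
f_A = 32.103 / 66.482 = 0.4829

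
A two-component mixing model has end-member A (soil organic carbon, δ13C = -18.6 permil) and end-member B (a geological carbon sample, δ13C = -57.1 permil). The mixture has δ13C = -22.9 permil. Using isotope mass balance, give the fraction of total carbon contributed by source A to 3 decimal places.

δ_mix = f_A·δ_A + (1 − f_A)·δ_B  ⇒  f_A = (δ_mix − δ_B)/(δ_A − δ_B)
f_A = (-22.9 − (-57.1)) / (-18.6 − (-57.1))
f_A = 34.2 / 38.5 = 0.8883

0.888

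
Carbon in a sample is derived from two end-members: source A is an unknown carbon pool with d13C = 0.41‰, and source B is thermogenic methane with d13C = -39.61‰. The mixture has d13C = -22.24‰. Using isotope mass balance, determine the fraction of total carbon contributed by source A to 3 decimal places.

δ_mix = f_A·δ_A + (1 − f_A)·δ_B  ⇒  f_A = (δ_mix − δ_B)/(δ_A − δ_B)
f_A = (-22.24 − (-39.61)) / (0.41 − (-39.61))
f_A = 17.37 / 40.02 = 0.4340

0.434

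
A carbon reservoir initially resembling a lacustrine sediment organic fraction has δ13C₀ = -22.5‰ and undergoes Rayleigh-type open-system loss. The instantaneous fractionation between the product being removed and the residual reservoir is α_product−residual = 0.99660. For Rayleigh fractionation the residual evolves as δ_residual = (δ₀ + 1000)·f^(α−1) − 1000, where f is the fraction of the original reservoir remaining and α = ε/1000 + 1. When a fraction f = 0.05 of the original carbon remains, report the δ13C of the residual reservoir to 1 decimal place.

Rayleigh residual: δ_res = (δ₀ + 1000)·f^(α−1) − 1000
α − 1 = -0.00340
f^(α−1) = 0.05^(-0.00340) = 1.010238
δ_res = (-22.5 + 1000) × 1.010238 − 1000 = 987.507 − 1000 = -12.49‰

-12.5‰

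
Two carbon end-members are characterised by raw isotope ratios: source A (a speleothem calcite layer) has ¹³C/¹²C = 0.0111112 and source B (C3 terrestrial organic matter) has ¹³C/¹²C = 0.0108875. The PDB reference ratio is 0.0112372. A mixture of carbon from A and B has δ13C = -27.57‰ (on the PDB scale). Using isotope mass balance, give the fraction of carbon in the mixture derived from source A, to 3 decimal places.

δ_A = (0.0111112/0.0112372 − 1)×1000 = (0.988787 − 1)×1000 = -11.213‰
δ_B = (0.0108875/0.0112372 − 1)×1000 = (0.968880 − 1)×1000 = -31.120‰
f_A = (δ_mix − δ_B)/(δ_A − δ_B) = (-27.57 − (-31.120))/(-11.213 − (-31.120))
f_A = 3.550 / 19.907 = 0.1783

0.178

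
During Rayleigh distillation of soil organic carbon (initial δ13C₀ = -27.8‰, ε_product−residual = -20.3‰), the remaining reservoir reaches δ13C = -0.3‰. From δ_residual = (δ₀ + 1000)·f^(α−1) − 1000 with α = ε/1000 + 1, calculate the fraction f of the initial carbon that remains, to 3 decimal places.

α − 1 = ε/1000 = -0.0203
(δ_res + 1000)/(δ₀ + 1000) = (-0.3 + 1000)/(-27.8 + 1000) = 999.7/972.2 = 1.028286
f = 1.028286^(1/-0.0203) = exp(ln(1.028286)/-0.0203) = exp(0.02789/-0.0203)
f = exp(-1.3741) = 0.2531

0.253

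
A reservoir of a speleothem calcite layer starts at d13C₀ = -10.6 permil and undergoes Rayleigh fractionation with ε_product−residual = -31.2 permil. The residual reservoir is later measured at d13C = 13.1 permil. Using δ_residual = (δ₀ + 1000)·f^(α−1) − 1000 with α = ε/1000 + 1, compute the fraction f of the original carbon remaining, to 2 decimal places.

α − 1 = ε/1000 = -0.0312
(δ_res + 1000)/(δ₀ + 1000) = (13.1 + 1000)/(-10.6 + 1000) = 1013.1/989.4 = 1.023954
f = 1.023954^(1/-0.0312) = exp(ln(1.023954)/-0.0312) = exp(0.02367/-0.0312)
f = exp(-0.7587) = 0.4683

0.47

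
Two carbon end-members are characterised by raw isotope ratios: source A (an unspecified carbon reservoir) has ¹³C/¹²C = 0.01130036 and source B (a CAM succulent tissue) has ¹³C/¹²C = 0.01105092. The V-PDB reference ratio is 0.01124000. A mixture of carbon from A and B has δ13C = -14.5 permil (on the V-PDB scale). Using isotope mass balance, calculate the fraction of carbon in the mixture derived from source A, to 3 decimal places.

δ_A = (0.01130036/0.01124000 − 1)×1000 = (1.005370 − 1)×1000 = 5.370 permil
δ_B = (0.01105092/0.01124000 − 1)×1000 = (0.983178 − 1)×1000 = -16.822 permil
f_A = (δ_mix − δ_B)/(δ_A − δ_B) = (-14.5 − (-16.822))/(5.370 − (-16.822))
f_A = 2.322 / 22.192 = 0.1046

0.105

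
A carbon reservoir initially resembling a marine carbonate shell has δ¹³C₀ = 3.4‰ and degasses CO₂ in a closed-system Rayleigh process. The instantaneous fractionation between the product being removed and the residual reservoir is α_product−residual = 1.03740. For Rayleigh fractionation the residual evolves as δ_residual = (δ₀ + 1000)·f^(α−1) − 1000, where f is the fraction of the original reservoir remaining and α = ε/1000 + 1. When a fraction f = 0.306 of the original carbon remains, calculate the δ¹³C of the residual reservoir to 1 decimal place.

Rayleigh residual: δ_res = (δ₀ + 1000)·f^(α−1) − 1000
α − 1 = 0.03740
f^(α−1) = 0.306^(0.03740) = 0.956678
δ_res = (3.4 + 1000) × 0.956678 − 1000 = 959.931 − 1000 = -40.07‰

-40.1‰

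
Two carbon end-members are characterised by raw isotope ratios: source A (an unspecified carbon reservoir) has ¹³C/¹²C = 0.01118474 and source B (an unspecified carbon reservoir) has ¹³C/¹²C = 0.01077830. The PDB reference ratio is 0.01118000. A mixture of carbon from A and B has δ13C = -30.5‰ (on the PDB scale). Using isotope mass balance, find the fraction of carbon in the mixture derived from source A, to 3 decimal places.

δ_A = (0.01118474/0.01118000 − 1)×1000 = (1.000424 − 1)×1000 = 0.424‰
δ_B = (0.01077830/0.01118000 − 1)×1000 = (0.964070 − 1)×1000 = -35.930‰
f_A = (δ_mix − δ_B)/(δ_A − δ_B) = (-30.5 − (-35.930))/(0.424 − (-35.930))
f_A = 5.430 / 36.354 = 0.1494

0.149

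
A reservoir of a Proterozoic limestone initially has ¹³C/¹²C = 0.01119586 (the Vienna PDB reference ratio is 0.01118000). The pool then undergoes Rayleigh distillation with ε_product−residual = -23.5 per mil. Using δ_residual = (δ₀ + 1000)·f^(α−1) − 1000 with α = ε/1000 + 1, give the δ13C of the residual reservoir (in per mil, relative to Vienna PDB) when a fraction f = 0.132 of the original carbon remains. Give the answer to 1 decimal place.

50.2 per mil

δ₀ = (0.01119586/0.01118000 − 1)×1000 = (1.001419 − 1)×1000 = 1.419 per mil
α − 1 = ε/1000 = -0.0235
f^(α−1) = 0.132^(-0.0235) = 1.048737
δ_res = (1.419 + 1000) × 1.048737 − 1000 = 1050.225 − 1000 = 50.22 per mil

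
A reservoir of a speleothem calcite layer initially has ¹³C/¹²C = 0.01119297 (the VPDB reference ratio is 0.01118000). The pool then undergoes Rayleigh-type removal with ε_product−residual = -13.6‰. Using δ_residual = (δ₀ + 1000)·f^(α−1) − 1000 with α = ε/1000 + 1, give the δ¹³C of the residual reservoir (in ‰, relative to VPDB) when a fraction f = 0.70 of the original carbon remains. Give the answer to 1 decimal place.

δ₀ = (0.01119297/0.01118000 − 1)×1000 = (1.001160 − 1)×1000 = 1.160‰
α − 1 = ε/1000 = -0.0136
f^(α−1) = 0.70^(-0.0136) = 1.004863
δ_res = (1.160 + 1000) × 1.004863 − 1000 = 1006.028 − 1000 = 6.03‰

6.0‰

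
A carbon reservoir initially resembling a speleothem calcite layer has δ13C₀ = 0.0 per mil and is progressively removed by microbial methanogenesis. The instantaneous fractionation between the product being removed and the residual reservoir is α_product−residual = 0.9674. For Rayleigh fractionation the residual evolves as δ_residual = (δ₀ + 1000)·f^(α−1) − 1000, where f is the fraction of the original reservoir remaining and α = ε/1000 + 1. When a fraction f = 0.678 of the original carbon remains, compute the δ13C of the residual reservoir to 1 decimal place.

12.7 per mil

Rayleigh residual: δ_res = (δ₀ + 1000)·f^(α−1) − 1000
α − 1 = -0.03260
f^(α−1) = 0.678^(-0.03260) = 1.012749
δ_res = (0.0 + 1000) × 1.012749 − 1000 = 1012.749 − 1000 = 12.75 per mil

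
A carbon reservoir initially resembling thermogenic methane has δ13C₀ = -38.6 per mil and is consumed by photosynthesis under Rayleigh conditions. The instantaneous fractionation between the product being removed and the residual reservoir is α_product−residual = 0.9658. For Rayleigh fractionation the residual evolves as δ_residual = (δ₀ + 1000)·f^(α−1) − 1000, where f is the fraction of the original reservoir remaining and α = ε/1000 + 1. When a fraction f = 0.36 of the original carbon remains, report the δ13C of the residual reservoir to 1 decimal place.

Rayleigh residual: δ_res = (δ₀ + 1000)·f^(α−1) − 1000
α − 1 = -0.03420
f^(α−1) = 0.36^(-0.03420) = 1.035558
δ_res = (-38.6 + 1000) × 1.035558 − 1000 = 995.586 − 1000 = -4.41 per mil

-4.4 per mil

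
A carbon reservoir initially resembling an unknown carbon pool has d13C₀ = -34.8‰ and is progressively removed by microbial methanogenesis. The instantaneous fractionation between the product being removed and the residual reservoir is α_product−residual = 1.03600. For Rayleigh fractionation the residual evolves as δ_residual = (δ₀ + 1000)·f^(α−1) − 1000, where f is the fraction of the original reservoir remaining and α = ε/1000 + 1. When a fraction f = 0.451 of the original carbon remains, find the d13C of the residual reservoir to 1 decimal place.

-62.1‰

Rayleigh residual: δ_res = (δ₀ + 1000)·f^(α−1) − 1000
α − 1 = 0.03600
f^(α−1) = 0.451^(0.03600) = 0.971741
δ_res = (-34.8 + 1000) × 0.971741 − 1000 = 937.924 − 1000 = -62.08‰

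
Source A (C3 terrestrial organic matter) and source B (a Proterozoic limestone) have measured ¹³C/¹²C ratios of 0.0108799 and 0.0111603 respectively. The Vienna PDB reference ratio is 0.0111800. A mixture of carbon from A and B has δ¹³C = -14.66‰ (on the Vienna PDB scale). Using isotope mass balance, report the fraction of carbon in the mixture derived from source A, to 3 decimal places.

0.514

δ_A = (0.0108799/0.0111800 − 1)×1000 = (0.973157 − 1)×1000 = -26.843‰
δ_B = (0.0111603/0.0111800 − 1)×1000 = (0.998238 − 1)×1000 = -1.762‰
f_A = (δ_mix − δ_B)/(δ_A − δ_B) = (-14.66 − (-1.762))/(-26.843 − (-1.762))
f_A = -12.898 / -25.081 = 0.5143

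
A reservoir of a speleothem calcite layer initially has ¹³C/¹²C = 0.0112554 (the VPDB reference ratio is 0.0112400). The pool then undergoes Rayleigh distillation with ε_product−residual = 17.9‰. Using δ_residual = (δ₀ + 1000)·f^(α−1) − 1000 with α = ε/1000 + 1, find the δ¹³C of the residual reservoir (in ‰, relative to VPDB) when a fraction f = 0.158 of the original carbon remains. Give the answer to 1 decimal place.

-31.2‰

δ₀ = (0.0112554/0.0112400 − 1)×1000 = (1.001370 − 1)×1000 = 1.370‰
α − 1 = ε/1000 = 0.0179
f^(α−1) = 0.158^(0.0179) = 0.967511
δ_res = (1.370 + 1000) × 0.967511 − 1000 = 968.837 − 1000 = -31.16‰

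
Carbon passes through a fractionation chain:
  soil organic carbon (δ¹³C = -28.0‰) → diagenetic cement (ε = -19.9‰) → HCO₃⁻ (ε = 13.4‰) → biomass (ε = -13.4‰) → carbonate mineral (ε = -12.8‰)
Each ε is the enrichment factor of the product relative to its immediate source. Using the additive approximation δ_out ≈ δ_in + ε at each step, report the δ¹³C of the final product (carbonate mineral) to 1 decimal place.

-60.7‰

step 1: δ ≈ -28.0 + (-19.9) = -47.9‰
step 2: δ ≈ -47.9 + (13.4) = -34.5‰
step 3: δ ≈ -34.5 + (-13.4) = -47.9‰
step 4: δ ≈ -47.9 + (-12.8) = -60.7‰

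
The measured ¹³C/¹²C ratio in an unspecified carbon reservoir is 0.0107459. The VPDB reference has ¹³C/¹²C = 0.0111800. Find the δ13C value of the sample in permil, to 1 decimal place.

-38.8 permil

δ13C = (R_sample / R_standard − 1) × 1000
R_sample / R_standard = 0.0107459 / 0.0111800 = 0.961172
δ13C = (0.961172 − 1) × 1000 = -38.83 permil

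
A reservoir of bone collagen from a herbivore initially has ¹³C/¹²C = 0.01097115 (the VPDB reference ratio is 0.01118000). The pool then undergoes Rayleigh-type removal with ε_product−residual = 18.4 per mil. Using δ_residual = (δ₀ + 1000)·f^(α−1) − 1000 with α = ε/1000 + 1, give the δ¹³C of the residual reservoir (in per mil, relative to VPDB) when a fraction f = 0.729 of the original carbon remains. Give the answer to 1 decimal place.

δ₀ = (0.01097115/0.01118000 − 1)×1000 = (0.981319 − 1)×1000 = -18.681 per mil
α − 1 = ε/1000 = 0.0184
f^(α−1) = 0.729^(0.0184) = 0.994201
δ_res = (-18.681 + 1000) × 0.994201 − 1000 = 975.629 − 1000 = -24.37 per mil

-24.4 per mil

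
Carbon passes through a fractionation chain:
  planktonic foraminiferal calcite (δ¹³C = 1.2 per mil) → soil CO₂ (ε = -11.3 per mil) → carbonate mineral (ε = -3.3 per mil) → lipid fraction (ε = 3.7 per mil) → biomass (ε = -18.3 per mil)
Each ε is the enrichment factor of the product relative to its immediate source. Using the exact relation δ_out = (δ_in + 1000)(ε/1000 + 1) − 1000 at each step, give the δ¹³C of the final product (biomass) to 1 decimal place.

step 1: δ = (1.20 + 1000)·(-11.3/1000 + 1) − 1000 = -10.11 per mil
step 2: δ = (-10.11 + 1000)·(-3.3/1000 + 1) − 1000 = -13.38 per mil
step 3: δ = (-13.38 + 1000)·(3.7/1000 + 1) − 1000 = -9.73 per mil
step 4: δ = (-9.73 + 1000)·(-18.3/1000 + 1) − 1000 = -27.85 per mil

-27.9 per mil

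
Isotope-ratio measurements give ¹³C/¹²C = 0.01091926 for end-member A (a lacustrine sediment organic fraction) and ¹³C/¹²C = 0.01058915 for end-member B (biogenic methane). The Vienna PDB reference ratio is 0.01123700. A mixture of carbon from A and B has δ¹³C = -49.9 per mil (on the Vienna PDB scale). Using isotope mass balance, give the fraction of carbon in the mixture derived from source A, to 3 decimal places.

δ_A = (0.01091926/0.01123700 − 1)×1000 = (0.971724 − 1)×1000 = -28.276 per mil
δ_B = (0.01058915/0.01123700 − 1)×1000 = (0.942347 − 1)×1000 = -57.653 per mil
f_A = (δ_mix − δ_B)/(δ_A − δ_B) = (-49.9 − (-57.653))/(-28.276 − (-57.653))
f_A = 7.753 / 29.377 = 0.2639

0.264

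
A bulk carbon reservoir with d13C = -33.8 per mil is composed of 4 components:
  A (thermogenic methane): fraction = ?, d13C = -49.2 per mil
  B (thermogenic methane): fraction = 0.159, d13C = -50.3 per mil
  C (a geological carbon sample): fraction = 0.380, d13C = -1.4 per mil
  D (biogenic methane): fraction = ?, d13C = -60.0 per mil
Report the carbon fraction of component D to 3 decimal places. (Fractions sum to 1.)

Let f_D and f_A be the unknown fractions; fractions sum to 1 so f_D + f_A = 0.461.
Mass balance: Σ fᵢ·δᵢ = δ_bulk ⇒ f_D·(-60.0) + f_A·(-49.2) = -33.8 − (-8.530) = -25.270
Substitute f_A = 0.461 − f_D:
f_D·(-60.0 − -49.2) = -25.270 − 0.461×(-49.2) = -2.589
f_D = -2.589 / -10.8 = 0.2397

0.240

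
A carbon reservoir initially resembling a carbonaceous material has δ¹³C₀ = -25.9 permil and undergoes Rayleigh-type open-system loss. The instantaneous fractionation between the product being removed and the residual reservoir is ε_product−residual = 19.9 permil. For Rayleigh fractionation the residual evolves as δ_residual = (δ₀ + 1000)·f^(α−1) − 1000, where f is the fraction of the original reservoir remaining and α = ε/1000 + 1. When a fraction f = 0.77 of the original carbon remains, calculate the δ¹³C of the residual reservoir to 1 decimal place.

-31.0 permil

Rayleigh residual: δ_res = (δ₀ + 1000)·f^(α−1) − 1000
α = ε/1000 + 1 = 1.01990, so α − 1 = 0.01990
f^(α−1) = 0.77^(0.01990) = 0.994812
δ_res = (-25.9 + 1000) × 0.994812 − 1000 = 969.047 − 1000 = -30.95 permil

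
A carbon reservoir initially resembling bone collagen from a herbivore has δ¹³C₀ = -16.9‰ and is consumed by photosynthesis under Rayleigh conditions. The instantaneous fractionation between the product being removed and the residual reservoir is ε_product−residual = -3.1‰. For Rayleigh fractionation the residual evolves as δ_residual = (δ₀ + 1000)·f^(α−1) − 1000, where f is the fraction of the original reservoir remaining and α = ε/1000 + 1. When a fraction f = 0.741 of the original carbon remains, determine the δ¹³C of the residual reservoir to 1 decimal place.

-16.0‰

Rayleigh residual: δ_res = (δ₀ + 1000)·f^(α−1) − 1000
α = ε/1000 + 1 = 0.99690, so α − 1 = -0.00310
f^(α−1) = 0.741^(-0.00310) = 1.000930
δ_res = (-16.9 + 1000) × 1.000930 − 1000 = 984.014 − 1000 = -15.99‰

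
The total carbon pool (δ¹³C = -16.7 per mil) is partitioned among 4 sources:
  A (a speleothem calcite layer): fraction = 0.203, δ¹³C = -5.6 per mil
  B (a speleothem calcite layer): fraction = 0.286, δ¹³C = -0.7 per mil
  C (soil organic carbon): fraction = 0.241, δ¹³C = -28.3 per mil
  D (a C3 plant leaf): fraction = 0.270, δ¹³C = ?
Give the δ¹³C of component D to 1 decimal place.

Isotope mass balance: δ_bulk = Σ fᵢ·δᵢ.
-16.7 = 0.203×(-5.6) + 0.286×(-0.7) + 0.241×(-28.3) + 0.270×δ_D
0.270·δ_D = -16.7 − (-8.157) = -8.543
δ_D = -8.543 / 0.270 = -31.64 per mil

-31.6 per mil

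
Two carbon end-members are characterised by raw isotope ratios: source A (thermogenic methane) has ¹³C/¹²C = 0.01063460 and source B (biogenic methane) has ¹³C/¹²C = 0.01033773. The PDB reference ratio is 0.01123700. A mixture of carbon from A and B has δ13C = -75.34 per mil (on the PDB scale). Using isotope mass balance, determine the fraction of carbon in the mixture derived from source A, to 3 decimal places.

δ_A = (0.01063460/0.01123700 − 1)×1000 = (0.946391 − 1)×1000 = -53.609 per mil
δ_B = (0.01033773/0.01123700 − 1)×1000 = (0.919972 − 1)×1000 = -80.028 per mil
f_A = (δ_mix − δ_B)/(δ_A − δ_B) = (-75.34 − (-80.028))/(-53.609 − (-80.028))
f_A = 4.688 / 26.419 = 0.1774

0.177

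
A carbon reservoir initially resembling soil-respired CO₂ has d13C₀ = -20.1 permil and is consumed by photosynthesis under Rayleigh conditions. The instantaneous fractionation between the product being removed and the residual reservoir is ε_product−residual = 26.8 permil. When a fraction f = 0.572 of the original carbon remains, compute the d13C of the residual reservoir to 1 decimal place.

-34.7 permil

Rayleigh residual: δ_res = (δ₀ + 1000)·f^(α−1) − 1000
α = ε/1000 + 1 = 1.02680, so α − 1 = 0.02680
f^(α−1) = 0.572^(0.02680) = 0.985141
δ_res = (-20.1 + 1000) × 0.985141 − 1000 = 965.339 − 1000 = -34.66 permil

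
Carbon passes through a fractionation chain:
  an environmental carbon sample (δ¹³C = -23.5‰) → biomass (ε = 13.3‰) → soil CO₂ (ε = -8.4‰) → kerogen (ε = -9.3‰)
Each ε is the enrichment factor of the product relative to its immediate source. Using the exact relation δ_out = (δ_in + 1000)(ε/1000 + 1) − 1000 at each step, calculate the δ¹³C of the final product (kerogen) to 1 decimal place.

step 1: δ = (-23.50 + 1000)·(13.3/1000 + 1) − 1000 = -10.51‰
step 2: δ = (-10.51 + 1000)·(-8.4/1000 + 1) − 1000 = -18.82‰
step 3: δ = (-18.82 + 1000)·(-9.3/1000 + 1) − 1000 = -27.95‰

-27.9‰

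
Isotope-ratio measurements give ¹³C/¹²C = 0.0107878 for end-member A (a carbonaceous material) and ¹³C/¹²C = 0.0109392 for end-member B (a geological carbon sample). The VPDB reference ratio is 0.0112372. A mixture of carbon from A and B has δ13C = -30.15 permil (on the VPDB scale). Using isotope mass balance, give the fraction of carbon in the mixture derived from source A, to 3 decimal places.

0.269

δ_A = (0.0107878/0.0112372 − 1)×1000 = (0.960008 − 1)×1000 = -39.992 permil
δ_B = (0.0109392/0.0112372 − 1)×1000 = (0.973481 − 1)×1000 = -26.519 permil
f_A = (δ_mix − δ_B)/(δ_A − δ_B) = (-30.15 − (-26.519))/(-39.992 − (-26.519))
f_A = -3.631 / -13.473 = 0.2695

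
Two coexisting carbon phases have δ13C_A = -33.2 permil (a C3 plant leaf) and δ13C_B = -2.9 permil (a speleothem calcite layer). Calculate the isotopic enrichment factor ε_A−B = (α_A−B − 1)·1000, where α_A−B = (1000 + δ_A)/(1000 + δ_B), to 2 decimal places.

α_A−B = (1000 + -33.2) / (1000 + -2.9) = 966.8 / 997.1 = 0.969612
ε_A−B = (0.969612 − 1) × 1000 = -30.388 permil
(The approximation ε ≈ δ_A − δ_B would give -30.3 permil.)

-30.39 permil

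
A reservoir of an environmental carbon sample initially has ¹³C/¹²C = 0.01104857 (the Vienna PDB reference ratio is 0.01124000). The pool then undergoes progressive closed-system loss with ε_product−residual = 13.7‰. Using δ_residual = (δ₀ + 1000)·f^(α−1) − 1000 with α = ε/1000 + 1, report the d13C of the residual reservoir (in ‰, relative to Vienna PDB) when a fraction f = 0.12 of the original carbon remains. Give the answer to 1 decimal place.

δ₀ = (0.01104857/0.01124000 − 1)×1000 = (0.982969 − 1)×1000 = -17.031‰
α − 1 = ε/1000 = 0.0137
f^(α−1) = 0.12^(0.0137) = 0.971370
δ_res = (-17.031 + 1000) × 0.971370 − 1000 = 954.827 − 1000 = -45.17‰

-45.2‰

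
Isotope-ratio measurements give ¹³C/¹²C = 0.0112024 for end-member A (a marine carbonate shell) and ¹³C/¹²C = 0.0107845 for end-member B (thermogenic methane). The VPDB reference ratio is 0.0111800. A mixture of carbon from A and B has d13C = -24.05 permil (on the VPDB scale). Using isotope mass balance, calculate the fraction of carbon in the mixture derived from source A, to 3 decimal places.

0.303

δ_A = (0.0112024/0.0111800 − 1)×1000 = (1.002004 − 1)×1000 = 2.004 permil
δ_B = (0.0107845/0.0111800 − 1)×1000 = (0.964624 − 1)×1000 = -35.376 permil
f_A = (δ_mix − δ_B)/(δ_A − δ_B) = (-24.05 − (-35.376))/(2.004 − (-35.376))
f_A = 11.326 / 37.379 = 0.3030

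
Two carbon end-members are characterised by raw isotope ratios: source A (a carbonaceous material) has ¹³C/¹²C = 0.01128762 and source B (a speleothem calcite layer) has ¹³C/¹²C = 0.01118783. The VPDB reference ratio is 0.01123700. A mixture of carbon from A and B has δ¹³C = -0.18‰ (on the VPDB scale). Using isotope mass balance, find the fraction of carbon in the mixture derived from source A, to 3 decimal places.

0.472

δ_A = (0.01128762/0.01123700 − 1)×1000 = (1.004505 − 1)×1000 = 4.505‰
δ_B = (0.01118783/0.01123700 − 1)×1000 = (0.995624 − 1)×1000 = -4.376‰
f_A = (δ_mix − δ_B)/(δ_A − δ_B) = (-0.18 − (-4.376))/(4.505 − (-4.376))
f_A = 4.196 / 8.880 = 0.4725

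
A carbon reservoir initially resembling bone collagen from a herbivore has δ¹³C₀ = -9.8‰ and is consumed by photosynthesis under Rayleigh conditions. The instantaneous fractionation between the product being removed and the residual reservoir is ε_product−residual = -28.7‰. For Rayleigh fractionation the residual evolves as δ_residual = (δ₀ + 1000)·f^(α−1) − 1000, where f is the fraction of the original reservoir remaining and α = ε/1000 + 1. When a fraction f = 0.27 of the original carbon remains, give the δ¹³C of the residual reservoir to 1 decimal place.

Rayleigh residual: δ_res = (δ₀ + 1000)·f^(α−1) − 1000
α = ε/1000 + 1 = 0.97130, so α − 1 = -0.02870
f^(α−1) = 0.27^(-0.02870) = 1.038293
δ_res = (-9.8 + 1000) × 1.038293 − 1000 = 1028.118 − 1000 = 28.12‰

28.1‰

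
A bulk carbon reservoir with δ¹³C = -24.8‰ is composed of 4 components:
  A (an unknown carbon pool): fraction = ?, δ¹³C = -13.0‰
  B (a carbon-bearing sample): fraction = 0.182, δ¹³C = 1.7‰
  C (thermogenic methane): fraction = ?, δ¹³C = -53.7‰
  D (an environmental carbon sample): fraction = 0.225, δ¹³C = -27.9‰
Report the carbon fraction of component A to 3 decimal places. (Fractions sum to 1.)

0.320

Let f_A and f_C be the unknown fractions; fractions sum to 1 so f_A + f_C = 0.593.
Mass balance: Σ fᵢ·δᵢ = δ_bulk ⇒ f_A·(-13.0) + f_C·(-53.7) = -24.8 − (-5.968) = -18.832
Substitute f_C = 0.593 − f_A:
f_A·(-13.0 − -53.7) = -18.832 − 0.593×(-53.7) = 13.012
f_A = 13.012 / 40.7 = 0.3197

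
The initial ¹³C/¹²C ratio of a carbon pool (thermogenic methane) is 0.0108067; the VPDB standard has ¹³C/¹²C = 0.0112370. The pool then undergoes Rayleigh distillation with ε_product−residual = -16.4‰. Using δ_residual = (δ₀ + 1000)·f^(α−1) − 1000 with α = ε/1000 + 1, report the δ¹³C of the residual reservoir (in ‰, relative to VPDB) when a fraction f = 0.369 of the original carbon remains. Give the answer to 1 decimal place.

-22.4‰

δ₀ = (0.0108067/0.0112370 − 1)×1000 = (0.961707 − 1)×1000 = -38.293‰
α − 1 = ε/1000 = -0.0164
f^(α−1) = 0.369^(-0.0164) = 1.016485
δ_res = (-38.293 + 1000) × 1.016485 − 1000 = 977.560 − 1000 = -22.44‰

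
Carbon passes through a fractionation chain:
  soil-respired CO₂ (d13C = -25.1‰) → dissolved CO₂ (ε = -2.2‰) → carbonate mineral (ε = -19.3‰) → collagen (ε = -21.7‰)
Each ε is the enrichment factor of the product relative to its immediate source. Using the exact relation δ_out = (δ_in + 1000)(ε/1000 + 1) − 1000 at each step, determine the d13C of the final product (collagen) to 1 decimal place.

step 1: δ = (-25.10 + 1000)·(-2.2/1000 + 1) − 1000 = -27.24‰
step 2: δ = (-27.24 + 1000)·(-19.3/1000 + 1) − 1000 = -46.02‰
step 3: δ = (-46.02 + 1000)·(-21.7/1000 + 1) − 1000 = -66.72‰

-66.7‰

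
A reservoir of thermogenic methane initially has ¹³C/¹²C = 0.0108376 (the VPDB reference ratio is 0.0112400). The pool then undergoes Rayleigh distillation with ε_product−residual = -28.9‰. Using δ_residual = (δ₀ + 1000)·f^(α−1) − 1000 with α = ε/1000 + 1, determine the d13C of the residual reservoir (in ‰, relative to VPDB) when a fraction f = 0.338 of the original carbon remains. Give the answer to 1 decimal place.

-5.1‰

δ₀ = (0.0108376/0.0112400 − 1)×1000 = (0.964199 − 1)×1000 = -35.801‰
α − 1 = ε/1000 = -0.0289
f^(α−1) = 0.338^(-0.0289) = 1.031845
δ_res = (-35.801 + 1000) × 1.031845 − 1000 = 994.904 − 1000 = -5.10‰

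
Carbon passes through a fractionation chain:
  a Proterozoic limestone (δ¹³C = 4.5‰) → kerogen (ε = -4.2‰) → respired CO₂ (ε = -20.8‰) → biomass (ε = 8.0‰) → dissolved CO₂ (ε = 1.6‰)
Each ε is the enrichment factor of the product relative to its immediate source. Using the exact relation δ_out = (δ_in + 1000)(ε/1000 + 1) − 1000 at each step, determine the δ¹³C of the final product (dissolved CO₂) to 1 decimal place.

-11.1‰

step 1: δ = (4.50 + 1000)·(-4.2/1000 + 1) − 1000 = 0.28‰
step 2: δ = (0.28 + 1000)·(-20.8/1000 + 1) − 1000 = -20.52‰
step 3: δ = (-20.52 + 1000)·(8.0/1000 + 1) − 1000 = -12.69‰
step 4: δ = (-12.69 + 1000)·(1.6/1000 + 1) − 1000 = -11.11‰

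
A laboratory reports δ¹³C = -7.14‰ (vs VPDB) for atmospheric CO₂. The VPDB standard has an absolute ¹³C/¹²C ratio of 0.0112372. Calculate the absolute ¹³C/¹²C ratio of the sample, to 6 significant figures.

0.0111570

R_sample = R_standard × (δ¹³C/1000 + 1)
R_sample = 0.0112372 × (-7.14/1000 + 1) = 0.0112372 × 0.992860
R_sample = 0.0111570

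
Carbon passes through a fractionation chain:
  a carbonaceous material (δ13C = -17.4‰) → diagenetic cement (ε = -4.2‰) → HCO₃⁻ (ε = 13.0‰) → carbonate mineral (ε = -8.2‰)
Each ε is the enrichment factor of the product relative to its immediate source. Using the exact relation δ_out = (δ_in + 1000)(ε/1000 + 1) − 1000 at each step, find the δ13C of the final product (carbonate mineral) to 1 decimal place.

-16.9‰

step 1: δ = (-17.40 + 1000)·(-4.2/1000 + 1) − 1000 = -21.53‰
step 2: δ = (-21.53 + 1000)·(13.0/1000 + 1) − 1000 = -8.81‰
step 3: δ = (-8.81 + 1000)·(-8.2/1000 + 1) − 1000 = -16.93‰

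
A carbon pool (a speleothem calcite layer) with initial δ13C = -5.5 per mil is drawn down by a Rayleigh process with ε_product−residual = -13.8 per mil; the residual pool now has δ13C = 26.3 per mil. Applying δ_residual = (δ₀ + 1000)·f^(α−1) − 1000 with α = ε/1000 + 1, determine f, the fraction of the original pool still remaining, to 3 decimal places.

α − 1 = ε/1000 = -0.0138
(δ_res + 1000)/(δ₀ + 1000) = (26.3 + 1000)/(-5.5 + 1000) = 1026.3/994.5 = 1.031976
f = 1.031976^(1/-0.0138) = exp(ln(1.031976)/-0.0138) = exp(0.03148/-0.0138)
f = exp(-2.2808) = 0.1022

0.102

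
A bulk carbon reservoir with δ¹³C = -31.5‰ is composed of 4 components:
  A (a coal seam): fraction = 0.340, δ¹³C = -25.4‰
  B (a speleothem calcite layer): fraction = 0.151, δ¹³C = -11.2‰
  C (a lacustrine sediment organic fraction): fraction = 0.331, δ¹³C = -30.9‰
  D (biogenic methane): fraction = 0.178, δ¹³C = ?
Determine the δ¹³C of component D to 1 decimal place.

-61.5‰

Isotope mass balance: δ_bulk = Σ fᵢ·δᵢ.
-31.5 = 0.340×(-25.4) + 0.151×(-11.2) + 0.331×(-30.9) + 0.178×δ_D
0.178·δ_D = -31.5 − (-20.555) = -10.945
δ_D = -10.945 / 0.178 = -61.49‰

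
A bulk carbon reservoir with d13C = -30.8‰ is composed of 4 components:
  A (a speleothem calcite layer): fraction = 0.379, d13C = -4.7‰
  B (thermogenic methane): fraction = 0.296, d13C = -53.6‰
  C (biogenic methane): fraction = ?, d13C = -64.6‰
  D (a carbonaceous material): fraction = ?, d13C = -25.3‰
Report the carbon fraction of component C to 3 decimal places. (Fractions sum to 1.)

Let f_C and f_D be the unknown fractions; fractions sum to 1 so f_C + f_D = 0.325.
Mass balance: Σ fᵢ·δᵢ = δ_bulk ⇒ f_C·(-64.6) + f_D·(-25.3) = -30.8 − (-17.647) = -13.153
Substitute f_D = 0.325 − f_C:
f_C·(-64.6 − -25.3) = -13.153 − 0.325×(-25.3) = -4.931
f_C = -4.931 / -39.3 = 0.1255

0.125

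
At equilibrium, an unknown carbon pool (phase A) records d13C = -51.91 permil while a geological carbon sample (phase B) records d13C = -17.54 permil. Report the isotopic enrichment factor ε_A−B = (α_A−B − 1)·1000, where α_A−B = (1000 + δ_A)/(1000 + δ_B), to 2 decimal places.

α_A−B = (1000 + -51.91) / (1000 + -17.54) = 948.09 / 982.46 = 0.965016
ε_A−B = (0.965016 − 1) × 1000 = -34.984 permil
(The approximation ε ≈ δ_A − δ_B would give -34.37 permil.)

-34.98 permil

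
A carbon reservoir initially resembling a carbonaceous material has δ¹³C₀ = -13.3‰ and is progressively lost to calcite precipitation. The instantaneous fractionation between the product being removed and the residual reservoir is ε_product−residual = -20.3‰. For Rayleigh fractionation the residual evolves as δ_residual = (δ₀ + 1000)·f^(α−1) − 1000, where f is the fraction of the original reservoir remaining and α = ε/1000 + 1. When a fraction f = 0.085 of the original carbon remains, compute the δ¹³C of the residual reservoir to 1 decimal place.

Rayleigh residual: δ_res = (δ₀ + 1000)·f^(α−1) − 1000
α = ε/1000 + 1 = 0.97970, so α − 1 = -0.02030
f^(α−1) = 0.085^(-0.02030) = 1.051315
δ_res = (-13.3 + 1000) × 1.051315 − 1000 = 1037.332 − 1000 = 37.33‰

37.3‰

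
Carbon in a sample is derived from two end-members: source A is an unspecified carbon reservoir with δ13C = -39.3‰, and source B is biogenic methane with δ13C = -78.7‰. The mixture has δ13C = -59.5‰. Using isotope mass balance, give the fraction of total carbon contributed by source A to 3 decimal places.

0.487

δ_mix = f_A·δ_A + (1 − f_A)·δ_B  ⇒  f_A = (δ_mix − δ_B)/(δ_A − δ_B)
f_A = (-59.5 − (-78.7)) / (-39.3 − (-78.7))
f_A = 19.2 / 39.4 = 0.4873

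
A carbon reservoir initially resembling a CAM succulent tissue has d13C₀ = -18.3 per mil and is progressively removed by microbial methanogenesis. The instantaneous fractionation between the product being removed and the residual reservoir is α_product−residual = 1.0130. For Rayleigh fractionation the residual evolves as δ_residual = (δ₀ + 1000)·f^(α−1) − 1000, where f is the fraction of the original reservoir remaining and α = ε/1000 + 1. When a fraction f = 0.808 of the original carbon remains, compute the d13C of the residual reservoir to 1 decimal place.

-21.0 per mil

Rayleigh residual: δ_res = (δ₀ + 1000)·f^(α−1) − 1000
α − 1 = 0.01300
f^(α−1) = 0.808^(0.01300) = 0.997232
δ_res = (-18.3 + 1000) × 0.997232 − 1000 = 978.983 − 1000 = -21.02 per mil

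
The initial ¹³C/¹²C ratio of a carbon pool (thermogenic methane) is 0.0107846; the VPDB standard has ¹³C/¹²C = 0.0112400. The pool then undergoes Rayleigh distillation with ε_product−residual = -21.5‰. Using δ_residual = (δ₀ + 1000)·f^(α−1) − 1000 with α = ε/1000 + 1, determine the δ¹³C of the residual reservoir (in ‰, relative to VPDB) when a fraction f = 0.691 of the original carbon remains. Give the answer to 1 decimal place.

-32.9‰

δ₀ = (0.0107846/0.0112400 − 1)×1000 = (0.959484 − 1)×1000 = -40.516‰
α − 1 = ε/1000 = -0.0215
f^(α−1) = 0.691^(-0.0215) = 1.007978
δ_res = (-40.516 + 1000) × 1.007978 − 1000 = 967.139 − 1000 = -32.86‰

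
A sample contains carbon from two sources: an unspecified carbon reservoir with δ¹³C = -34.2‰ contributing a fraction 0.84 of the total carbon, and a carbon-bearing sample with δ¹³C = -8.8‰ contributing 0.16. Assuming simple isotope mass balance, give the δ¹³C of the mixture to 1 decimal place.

-30.1‰

δ_mix = f_A·δ_A + f_B·δ_B
δ_mix = 0.84 × (-34.2) + 0.16 × (-8.8)
δ_mix = -28.73 + -1.41 = -30.14‰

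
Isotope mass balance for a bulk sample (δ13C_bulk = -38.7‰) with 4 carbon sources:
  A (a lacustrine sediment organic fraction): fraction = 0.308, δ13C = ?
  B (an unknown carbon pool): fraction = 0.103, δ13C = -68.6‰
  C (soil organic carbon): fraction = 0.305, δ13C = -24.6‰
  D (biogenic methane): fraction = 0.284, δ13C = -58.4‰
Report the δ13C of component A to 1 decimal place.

Isotope mass balance: δ_bulk = Σ fᵢ·δᵢ.
-38.7 = 0.308×δ_A + 0.103×(-68.6) + 0.305×(-24.6) + 0.284×(-58.4)
0.308·δ_A = -38.7 − (-31.154) = -7.546
δ_A = -7.546 / 0.308 = -24.50‰

-24.5‰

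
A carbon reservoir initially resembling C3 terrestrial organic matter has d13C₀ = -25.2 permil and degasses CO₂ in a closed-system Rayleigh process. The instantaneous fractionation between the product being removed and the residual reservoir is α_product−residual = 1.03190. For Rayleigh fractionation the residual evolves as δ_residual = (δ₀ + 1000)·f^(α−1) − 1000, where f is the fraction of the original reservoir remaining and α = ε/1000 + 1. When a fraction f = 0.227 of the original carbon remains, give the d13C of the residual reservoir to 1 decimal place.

-70.2 permil

Rayleigh residual: δ_res = (δ₀ + 1000)·f^(α−1) − 1000
α − 1 = 0.03190
f^(α−1) = 0.227^(0.03190) = 0.953800
δ_res = (-25.2 + 1000) × 0.953800 − 1000 = 929.764 − 1000 = -70.24 permil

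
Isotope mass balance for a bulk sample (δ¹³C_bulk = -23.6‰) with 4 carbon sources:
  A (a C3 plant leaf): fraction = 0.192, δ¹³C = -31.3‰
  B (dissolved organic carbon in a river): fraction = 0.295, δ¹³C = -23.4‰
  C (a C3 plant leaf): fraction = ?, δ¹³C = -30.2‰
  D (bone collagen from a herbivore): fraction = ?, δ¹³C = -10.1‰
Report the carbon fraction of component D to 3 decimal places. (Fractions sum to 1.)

Let f_D and f_C be the unknown fractions; fractions sum to 1 so f_D + f_C = 0.513.
Mass balance: Σ fᵢ·δᵢ = δ_bulk ⇒ f_D·(-10.1) + f_C·(-30.2) = -23.6 − (-12.913) = -10.687
Substitute f_C = 0.513 − f_D:
f_D·(-10.1 − -30.2) = -10.687 − 0.513×(-30.2) = 4.805
f_D = 4.805 / 20.1 = 0.2391

0.239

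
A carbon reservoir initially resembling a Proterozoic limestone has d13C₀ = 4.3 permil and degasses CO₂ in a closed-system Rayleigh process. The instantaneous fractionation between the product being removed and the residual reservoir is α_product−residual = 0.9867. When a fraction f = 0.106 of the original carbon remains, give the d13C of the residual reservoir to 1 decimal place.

Rayleigh residual: δ_res = (δ₀ + 1000)·f^(α−1) − 1000
α − 1 = -0.01330
f^(α−1) = 0.106^(-0.01330) = 1.030299
δ_res = (4.3 + 1000) × 1.030299 − 1000 = 1034.730 − 1000 = 34.73 permil

34.7 permil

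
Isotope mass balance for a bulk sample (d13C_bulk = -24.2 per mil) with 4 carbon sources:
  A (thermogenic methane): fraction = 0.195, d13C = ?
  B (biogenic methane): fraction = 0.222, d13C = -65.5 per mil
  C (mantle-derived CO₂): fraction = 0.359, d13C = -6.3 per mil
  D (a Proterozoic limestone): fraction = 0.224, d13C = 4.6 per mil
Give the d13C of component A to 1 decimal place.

-43.2 per mil

Isotope mass balance: δ_bulk = Σ fᵢ·δᵢ.
-24.2 = 0.195×δ_A + 0.222×(-65.5) + 0.359×(-6.3) + 0.224×(4.6)
0.195·δ_A = -24.2 − (-15.772) = -8.428
δ_A = -8.428 / 0.195 = -43.22 per mil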